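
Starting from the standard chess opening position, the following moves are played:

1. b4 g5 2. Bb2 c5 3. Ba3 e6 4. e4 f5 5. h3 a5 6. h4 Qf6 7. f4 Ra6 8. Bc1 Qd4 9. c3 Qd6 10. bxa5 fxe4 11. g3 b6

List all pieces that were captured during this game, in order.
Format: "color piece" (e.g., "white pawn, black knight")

Tracking captures:
  bxa5: captured black pawn
  fxe4: captured white pawn

black pawn, white pawn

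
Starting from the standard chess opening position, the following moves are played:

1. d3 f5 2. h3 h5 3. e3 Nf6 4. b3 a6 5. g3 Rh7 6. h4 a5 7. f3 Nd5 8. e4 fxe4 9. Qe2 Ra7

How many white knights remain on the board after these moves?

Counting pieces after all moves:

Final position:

  a b c d e f g h
  ─────────────────
8│· ♞ ♝ ♛ ♚ ♝ · ·│8
7│♜ ♟ ♟ ♟ ♟ · ♟ ♜│7
6│· · · · · · · ·│6
5│♟ · · ♞ · · · ♟│5
4│· · · · ♟ · · ♙│4
3│· ♙ · ♙ · ♙ ♙ ·│3
2│♙ · ♙ · ♕ · · ·│2
1│♖ ♘ ♗ · ♔ ♗ ♘ ♖│1
  ─────────────────
  a b c d e f g h


2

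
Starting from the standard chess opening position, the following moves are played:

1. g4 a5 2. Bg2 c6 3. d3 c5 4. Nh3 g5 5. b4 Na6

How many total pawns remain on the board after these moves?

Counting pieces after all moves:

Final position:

  a b c d e f g h
  ─────────────────
8│♜ · ♝ ♛ ♚ ♝ ♞ ♜│8
7│· ♟ · ♟ ♟ ♟ · ♟│7
6│♞ · · · · · · ·│6
5│♟ · ♟ · · · ♟ ·│5
4│· ♙ · · · · ♙ ·│4
3│· · · ♙ · · · ♘│3
2│♙ · ♙ · ♙ ♙ ♗ ♙│2
1│♖ ♘ ♗ ♕ ♔ · · ♖│1
  ─────────────────
  a b c d e f g h


16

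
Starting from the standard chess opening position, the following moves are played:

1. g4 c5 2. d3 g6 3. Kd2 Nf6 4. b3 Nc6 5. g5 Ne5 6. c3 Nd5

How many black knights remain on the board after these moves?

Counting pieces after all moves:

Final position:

  a b c d e f g h
  ─────────────────
8│♜ · ♝ ♛ ♚ ♝ · ♜│8
7│♟ ♟ · ♟ ♟ ♟ · ♟│7
6│· · · · · · ♟ ·│6
5│· · ♟ ♞ ♞ · ♙ ·│5
4│· · · · · · · ·│4
3│· ♙ ♙ ♙ · · · ·│3
2│♙ · · ♔ ♙ ♙ · ♙│2
1│♖ ♘ ♗ ♕ · ♗ ♘ ♖│1
  ─────────────────
  a b c d e f g h


2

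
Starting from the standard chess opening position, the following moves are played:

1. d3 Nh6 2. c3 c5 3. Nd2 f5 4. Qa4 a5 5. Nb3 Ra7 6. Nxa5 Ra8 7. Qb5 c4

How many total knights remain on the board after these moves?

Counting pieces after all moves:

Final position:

  a b c d e f g h
  ─────────────────
8│♜ ♞ ♝ ♛ ♚ ♝ · ♜│8
7│· ♟ · ♟ ♟ · ♟ ♟│7
6│· · · · · · · ♞│6
5│♘ ♕ · · · ♟ · ·│5
4│· · ♟ · · · · ·│4
3│· · ♙ ♙ · · · ·│3
2│♙ ♙ · · ♙ ♙ ♙ ♙│2
1│♖ · ♗ · ♔ ♗ ♘ ♖│1
  ─────────────────
  a b c d e f g h


4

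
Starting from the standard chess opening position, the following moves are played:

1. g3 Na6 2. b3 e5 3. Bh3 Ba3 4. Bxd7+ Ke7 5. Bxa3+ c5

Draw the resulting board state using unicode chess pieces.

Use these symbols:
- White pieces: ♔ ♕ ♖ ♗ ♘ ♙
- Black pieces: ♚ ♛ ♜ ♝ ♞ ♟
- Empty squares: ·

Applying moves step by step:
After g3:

♜ ♞ ♝ ♛ ♚ ♝ ♞ ♜
♟ ♟ ♟ ♟ ♟ ♟ ♟ ♟
· · · · · · · ·
· · · · · · · ·
· · · · · · · ·
· · · · · · ♙ ·
♙ ♙ ♙ ♙ ♙ ♙ · ♙
♖ ♘ ♗ ♕ ♔ ♗ ♘ ♖


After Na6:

♜ · ♝ ♛ ♚ ♝ ♞ ♜
♟ ♟ ♟ ♟ ♟ ♟ ♟ ♟
♞ · · · · · · ·
· · · · · · · ·
· · · · · · · ·
· · · · · · ♙ ·
♙ ♙ ♙ ♙ ♙ ♙ · ♙
♖ ♘ ♗ ♕ ♔ ♗ ♘ ♖


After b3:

♜ · ♝ ♛ ♚ ♝ ♞ ♜
♟ ♟ ♟ ♟ ♟ ♟ ♟ ♟
♞ · · · · · · ·
· · · · · · · ·
· · · · · · · ·
· ♙ · · · · ♙ ·
♙ · ♙ ♙ ♙ ♙ · ♙
♖ ♘ ♗ ♕ ♔ ♗ ♘ ♖


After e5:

♜ · ♝ ♛ ♚ ♝ ♞ ♜
♟ ♟ ♟ ♟ · ♟ ♟ ♟
♞ · · · · · · ·
· · · · ♟ · · ·
· · · · · · · ·
· ♙ · · · · ♙ ·
♙ · ♙ ♙ ♙ ♙ · ♙
♖ ♘ ♗ ♕ ♔ ♗ ♘ ♖


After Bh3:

♜ · ♝ ♛ ♚ ♝ ♞ ♜
♟ ♟ ♟ ♟ · ♟ ♟ ♟
♞ · · · · · · ·
· · · · ♟ · · ·
· · · · · · · ·
· ♙ · · · · ♙ ♗
♙ · ♙ ♙ ♙ ♙ · ♙
♖ ♘ ♗ ♕ ♔ · ♘ ♖


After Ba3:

♜ · ♝ ♛ ♚ · ♞ ♜
♟ ♟ ♟ ♟ · ♟ ♟ ♟
♞ · · · · · · ·
· · · · ♟ · · ·
· · · · · · · ·
♝ ♙ · · · · ♙ ♗
♙ · ♙ ♙ ♙ ♙ · ♙
♖ ♘ ♗ ♕ ♔ · ♘ ♖


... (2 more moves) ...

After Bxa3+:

♜ · ♝ ♛ · · ♞ ♜
♟ ♟ ♟ ♗ ♚ ♟ ♟ ♟
♞ · · · · · · ·
· · · · ♟ · · ·
· · · · · · · ·
♗ ♙ · · · · ♙ ·
♙ · ♙ ♙ ♙ ♙ · ♙
♖ ♘ · ♕ ♔ · ♘ ♖


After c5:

♜ · ♝ ♛ · · ♞ ♜
♟ ♟ · ♗ ♚ ♟ ♟ ♟
♞ · · · · · · ·
· · ♟ · ♟ · · ·
· · · · · · · ·
♗ ♙ · · · · ♙ ·
♙ · ♙ ♙ ♙ ♙ · ♙
♖ ♘ · ♕ ♔ · ♘ ♖



  a b c d e f g h
  ─────────────────
8│♜ · ♝ ♛ · · ♞ ♜│8
7│♟ ♟ · ♗ ♚ ♟ ♟ ♟│7
6│♞ · · · · · · ·│6
5│· · ♟ · ♟ · · ·│5
4│· · · · · · · ·│4
3│♗ ♙ · · · · ♙ ·│3
2│♙ · ♙ ♙ ♙ ♙ · ♙│2
1│♖ ♘ · ♕ ♔ · ♘ ♖│1
  ─────────────────
  a b c d e f g h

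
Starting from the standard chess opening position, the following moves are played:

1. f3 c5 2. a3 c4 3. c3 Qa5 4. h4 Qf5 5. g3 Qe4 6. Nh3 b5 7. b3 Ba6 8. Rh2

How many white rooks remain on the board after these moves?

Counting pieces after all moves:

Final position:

  a b c d e f g h
  ─────────────────
8│♜ ♞ · · ♚ ♝ ♞ ♜│8
7│♟ · · ♟ ♟ ♟ ♟ ♟│7
6│♝ · · · · · · ·│6
5│· ♟ · · · · · ·│5
4│· · ♟ · ♛ · · ♙│4
3│♙ ♙ ♙ · · ♙ ♙ ♘│3
2│· · · ♙ ♙ · · ♖│2
1│♖ ♘ ♗ ♕ ♔ ♗ · ·│1
  ─────────────────
  a b c d e f g h


2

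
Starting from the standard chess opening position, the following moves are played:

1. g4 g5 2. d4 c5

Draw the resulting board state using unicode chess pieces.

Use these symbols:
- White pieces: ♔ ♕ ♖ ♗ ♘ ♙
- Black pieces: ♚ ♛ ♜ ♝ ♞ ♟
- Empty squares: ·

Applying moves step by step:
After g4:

♜ ♞ ♝ ♛ ♚ ♝ ♞ ♜
♟ ♟ ♟ ♟ ♟ ♟ ♟ ♟
· · · · · · · ·
· · · · · · · ·
· · · · · · ♙ ·
· · · · · · · ·
♙ ♙ ♙ ♙ ♙ ♙ · ♙
♖ ♘ ♗ ♕ ♔ ♗ ♘ ♖


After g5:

♜ ♞ ♝ ♛ ♚ ♝ ♞ ♜
♟ ♟ ♟ ♟ ♟ ♟ · ♟
· · · · · · · ·
· · · · · · ♟ ·
· · · · · · ♙ ·
· · · · · · · ·
♙ ♙ ♙ ♙ ♙ ♙ · ♙
♖ ♘ ♗ ♕ ♔ ♗ ♘ ♖


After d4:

♜ ♞ ♝ ♛ ♚ ♝ ♞ ♜
♟ ♟ ♟ ♟ ♟ ♟ · ♟
· · · · · · · ·
· · · · · · ♟ ·
· · · ♙ · · ♙ ·
· · · · · · · ·
♙ ♙ ♙ · ♙ ♙ · ♙
♖ ♘ ♗ ♕ ♔ ♗ ♘ ♖


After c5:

♜ ♞ ♝ ♛ ♚ ♝ ♞ ♜
♟ ♟ · ♟ ♟ ♟ · ♟
· · · · · · · ·
· · ♟ · · · ♟ ·
· · · ♙ · · ♙ ·
· · · · · · · ·
♙ ♙ ♙ · ♙ ♙ · ♙
♖ ♘ ♗ ♕ ♔ ♗ ♘ ♖



  a b c d e f g h
  ─────────────────
8│♜ ♞ ♝ ♛ ♚ ♝ ♞ ♜│8
7│♟ ♟ · ♟ ♟ ♟ · ♟│7
6│· · · · · · · ·│6
5│· · ♟ · · · ♟ ·│5
4│· · · ♙ · · ♙ ·│4
3│· · · · · · · ·│3
2│♙ ♙ ♙ · ♙ ♙ · ♙│2
1│♖ ♘ ♗ ♕ ♔ ♗ ♘ ♖│1
  ─────────────────
  a b c d e f g h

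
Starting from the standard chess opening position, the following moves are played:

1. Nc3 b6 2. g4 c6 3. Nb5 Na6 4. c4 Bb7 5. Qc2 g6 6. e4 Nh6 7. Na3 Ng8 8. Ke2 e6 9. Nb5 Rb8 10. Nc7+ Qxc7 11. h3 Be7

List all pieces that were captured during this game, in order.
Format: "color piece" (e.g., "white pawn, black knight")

Tracking captures:
  Qxc7: captured white knight

white knight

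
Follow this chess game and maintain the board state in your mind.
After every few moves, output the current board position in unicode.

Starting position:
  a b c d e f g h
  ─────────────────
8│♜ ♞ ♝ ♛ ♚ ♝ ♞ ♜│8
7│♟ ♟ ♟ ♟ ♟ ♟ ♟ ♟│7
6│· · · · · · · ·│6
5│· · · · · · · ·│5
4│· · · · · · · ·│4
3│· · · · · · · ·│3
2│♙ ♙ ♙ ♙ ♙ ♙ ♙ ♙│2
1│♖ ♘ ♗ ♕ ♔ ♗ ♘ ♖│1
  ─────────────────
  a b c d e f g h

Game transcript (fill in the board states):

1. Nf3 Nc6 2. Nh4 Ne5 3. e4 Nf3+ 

  a b c d e f g h
  ─────────────────
8│♜ · ♝ ♛ ♚ ♝ ♞ ♜│8
7│♟ ♟ ♟ ♟ ♟ ♟ ♟ ♟│7
6│· · · · · · · ·│6
5│· · · · · · · ·│5
4│· · · · ♙ · · ♘│4
3│· · · · · ♞ · ·│3
2│♙ ♙ ♙ ♙ · ♙ ♙ ♙│2
1│♖ ♘ ♗ ♕ ♔ ♗ · ♖│1
  ─────────────────
  a b c d e f g h

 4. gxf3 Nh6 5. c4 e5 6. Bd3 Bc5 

  a b c d e f g h
  ─────────────────
8│♜ · ♝ ♛ ♚ · · ♜│8
7│♟ ♟ ♟ ♟ · ♟ ♟ ♟│7
6│· · · · · · · ♞│6
5│· · ♝ · ♟ · · ·│5
4│· · ♙ · ♙ · · ♘│4
3│· · · ♗ · ♙ · ·│3
2│♙ ♙ · ♙ · ♙ · ♙│2
1│♖ ♘ ♗ ♕ ♔ · · ♖│1
  ─────────────────
  a b c d e f g h

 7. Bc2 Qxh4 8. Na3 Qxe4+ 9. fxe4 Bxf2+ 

  a b c d e f g h
  ─────────────────
8│♜ · ♝ · ♚ · · ♜│8
7│♟ ♟ ♟ ♟ · ♟ ♟ ♟│7
6│· · · · · · · ♞│6
5│· · · · ♟ · · ·│5
4│· · ♙ · ♙ · · ·│4
3│♘ · · · · · · ·│3
2│♙ ♙ ♗ ♙ · ♝ · ♙│2
1│♖ · ♗ ♕ ♔ · · ♖│1
  ─────────────────
  a b c d e f g h

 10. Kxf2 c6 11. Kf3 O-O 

  a b c d e f g h
  ─────────────────
8│♜ · ♝ · · ♜ ♚ ·│8
7│♟ ♟ · ♟ · ♟ ♟ ♟│7
6│· · ♟ · · · · ♞│6
5│· · · · ♟ · · ·│5
4│· · ♙ · ♙ · · ·│4
3│♘ · · · · ♔ · ·│3
2│♙ ♙ ♗ ♙ · · · ♙│2
1│♖ · ♗ ♕ · · · ♖│1
  ─────────────────
  a b c d e f g h


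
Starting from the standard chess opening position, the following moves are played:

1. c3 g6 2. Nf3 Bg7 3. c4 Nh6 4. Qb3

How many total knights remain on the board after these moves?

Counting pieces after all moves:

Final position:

  a b c d e f g h
  ─────────────────
8│♜ ♞ ♝ ♛ ♚ · · ♜│8
7│♟ ♟ ♟ ♟ ♟ ♟ ♝ ♟│7
6│· · · · · · ♟ ♞│6
5│· · · · · · · ·│5
4│· · ♙ · · · · ·│4
3│· ♕ · · · ♘ · ·│3
2│♙ ♙ · ♙ ♙ ♙ ♙ ♙│2
1│♖ ♘ ♗ · ♔ ♗ · ♖│1
  ─────────────────
  a b c d e f g h


4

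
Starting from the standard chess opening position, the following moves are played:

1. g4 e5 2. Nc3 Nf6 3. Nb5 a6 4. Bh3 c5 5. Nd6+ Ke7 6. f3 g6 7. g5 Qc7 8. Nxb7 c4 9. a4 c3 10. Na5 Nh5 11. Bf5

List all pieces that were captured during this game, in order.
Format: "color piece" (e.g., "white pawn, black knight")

Tracking captures:
  Nxb7: captured black pawn

black pawn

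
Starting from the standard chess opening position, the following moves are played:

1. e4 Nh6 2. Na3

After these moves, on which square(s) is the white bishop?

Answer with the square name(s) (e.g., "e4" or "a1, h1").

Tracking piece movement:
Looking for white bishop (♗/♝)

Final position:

  a b c d e f g h
  ─────────────────
8│♜ ♞ ♝ ♛ ♚ ♝ · ♜│8
7│♟ ♟ ♟ ♟ ♟ ♟ ♟ ♟│7
6│· · · · · · · ♞│6
5│· · · · · · · ·│5
4│· · · · ♙ · · ·│4
3│♘ · · · · · · ·│3
2│♙ ♙ ♙ ♙ · ♙ ♙ ♙│2
1│♖ · ♗ ♕ ♔ ♗ ♘ ♖│1
  ─────────────────
  a b c d e f g h


c1, f1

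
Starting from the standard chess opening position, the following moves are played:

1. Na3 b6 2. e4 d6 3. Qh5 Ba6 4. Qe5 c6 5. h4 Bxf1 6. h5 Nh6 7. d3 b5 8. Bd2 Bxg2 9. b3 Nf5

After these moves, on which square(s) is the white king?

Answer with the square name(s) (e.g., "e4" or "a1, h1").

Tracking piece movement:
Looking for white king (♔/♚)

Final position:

  a b c d e f g h
  ─────────────────
8│♜ ♞ · ♛ ♚ ♝ · ♜│8
7│♟ · · · ♟ ♟ ♟ ♟│7
6│· · ♟ ♟ · · · ·│6
5│· ♟ · · ♕ ♞ · ♙│5
4│· · · · ♙ · · ·│4
3│♘ ♙ · ♙ · · · ·│3
2│♙ · ♙ ♗ · ♙ ♝ ·│2
1│♖ · · · ♔ · ♘ ♖│1
  ─────────────────
  a b c d e f g h


e1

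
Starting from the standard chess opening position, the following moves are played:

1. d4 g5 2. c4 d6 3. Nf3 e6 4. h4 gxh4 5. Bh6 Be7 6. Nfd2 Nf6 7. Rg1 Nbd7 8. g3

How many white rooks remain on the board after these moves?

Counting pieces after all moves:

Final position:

  a b c d e f g h
  ─────────────────
8│♜ · ♝ ♛ ♚ · · ♜│8
7│♟ ♟ ♟ ♞ ♝ ♟ · ♟│7
6│· · · ♟ ♟ ♞ · ♗│6
5│· · · · · · · ·│5
4│· · ♙ ♙ · · · ♟│4
3│· · · · · · ♙ ·│3
2│♙ ♙ · ♘ ♙ ♙ · ·│2
1│♖ ♘ · ♕ ♔ ♗ ♖ ·│1
  ─────────────────
  a b c d e f g h


2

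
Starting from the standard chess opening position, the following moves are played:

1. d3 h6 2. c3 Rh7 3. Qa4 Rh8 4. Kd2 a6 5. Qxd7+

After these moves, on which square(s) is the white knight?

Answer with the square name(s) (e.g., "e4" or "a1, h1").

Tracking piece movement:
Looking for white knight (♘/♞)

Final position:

  a b c d e f g h
  ─────────────────
8│♜ ♞ ♝ ♛ ♚ ♝ ♞ ♜│8
7│· ♟ ♟ ♕ ♟ ♟ ♟ ·│7
6│♟ · · · · · · ♟│6
5│· · · · · · · ·│5
4│· · · · · · · ·│4
3│· · ♙ ♙ · · · ·│3
2│♙ ♙ · ♔ ♙ ♙ ♙ ♙│2
1│♖ ♘ ♗ · · ♗ ♘ ♖│1
  ─────────────────
  a b c d e f g h


b1, g1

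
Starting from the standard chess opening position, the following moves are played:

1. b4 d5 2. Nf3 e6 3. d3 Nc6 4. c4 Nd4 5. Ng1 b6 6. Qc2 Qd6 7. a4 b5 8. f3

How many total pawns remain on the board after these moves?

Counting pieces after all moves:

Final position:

  a b c d e f g h
  ─────────────────
8│♜ · ♝ · ♚ ♝ ♞ ♜│8
7│♟ · ♟ · · ♟ ♟ ♟│7
6│· · · ♛ ♟ · · ·│6
5│· ♟ · ♟ · · · ·│5
4│♙ ♙ ♙ ♞ · · · ·│4
3│· · · ♙ · ♙ · ·│3
2│· · ♕ · ♙ · ♙ ♙│2
1│♖ ♘ ♗ · ♔ ♗ ♘ ♖│1
  ─────────────────
  a b c d e f g h


16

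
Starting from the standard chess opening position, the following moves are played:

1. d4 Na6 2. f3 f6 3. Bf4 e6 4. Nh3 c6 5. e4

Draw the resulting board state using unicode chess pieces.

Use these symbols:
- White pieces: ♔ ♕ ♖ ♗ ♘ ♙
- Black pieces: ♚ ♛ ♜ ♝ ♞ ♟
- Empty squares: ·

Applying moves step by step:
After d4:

♜ ♞ ♝ ♛ ♚ ♝ ♞ ♜
♟ ♟ ♟ ♟ ♟ ♟ ♟ ♟
· · · · · · · ·
· · · · · · · ·
· · · ♙ · · · ·
· · · · · · · ·
♙ ♙ ♙ · ♙ ♙ ♙ ♙
♖ ♘ ♗ ♕ ♔ ♗ ♘ ♖


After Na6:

♜ · ♝ ♛ ♚ ♝ ♞ ♜
♟ ♟ ♟ ♟ ♟ ♟ ♟ ♟
♞ · · · · · · ·
· · · · · · · ·
· · · ♙ · · · ·
· · · · · · · ·
♙ ♙ ♙ · ♙ ♙ ♙ ♙
♖ ♘ ♗ ♕ ♔ ♗ ♘ ♖


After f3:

♜ · ♝ ♛ ♚ ♝ ♞ ♜
♟ ♟ ♟ ♟ ♟ ♟ ♟ ♟
♞ · · · · · · ·
· · · · · · · ·
· · · ♙ · · · ·
· · · · · ♙ · ·
♙ ♙ ♙ · ♙ · ♙ ♙
♖ ♘ ♗ ♕ ♔ ♗ ♘ ♖


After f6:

♜ · ♝ ♛ ♚ ♝ ♞ ♜
♟ ♟ ♟ ♟ ♟ · ♟ ♟
♞ · · · · ♟ · ·
· · · · · · · ·
· · · ♙ · · · ·
· · · · · ♙ · ·
♙ ♙ ♙ · ♙ · ♙ ♙
♖ ♘ ♗ ♕ ♔ ♗ ♘ ♖


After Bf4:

♜ · ♝ ♛ ♚ ♝ ♞ ♜
♟ ♟ ♟ ♟ ♟ · ♟ ♟
♞ · · · · ♟ · ·
· · · · · · · ·
· · · ♙ · ♗ · ·
· · · · · ♙ · ·
♙ ♙ ♙ · ♙ · ♙ ♙
♖ ♘ · ♕ ♔ ♗ ♘ ♖


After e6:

♜ · ♝ ♛ ♚ ♝ ♞ ♜
♟ ♟ ♟ ♟ · · ♟ ♟
♞ · · · ♟ ♟ · ·
· · · · · · · ·
· · · ♙ · ♗ · ·
· · · · · ♙ · ·
♙ ♙ ♙ · ♙ · ♙ ♙
♖ ♘ · ♕ ♔ ♗ ♘ ♖


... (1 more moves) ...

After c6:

♜ · ♝ ♛ ♚ ♝ ♞ ♜
♟ ♟ · ♟ · · ♟ ♟
♞ · ♟ · ♟ ♟ · ·
· · · · · · · ·
· · · ♙ · ♗ · ·
· · · · · ♙ · ♘
♙ ♙ ♙ · ♙ · ♙ ♙
♖ ♘ · ♕ ♔ ♗ · ♖


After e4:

♜ · ♝ ♛ ♚ ♝ ♞ ♜
♟ ♟ · ♟ · · ♟ ♟
♞ · ♟ · ♟ ♟ · ·
· · · · · · · ·
· · · ♙ ♙ ♗ · ·
· · · · · ♙ · ♘
♙ ♙ ♙ · · · ♙ ♙
♖ ♘ · ♕ ♔ ♗ · ♖



  a b c d e f g h
  ─────────────────
8│♜ · ♝ ♛ ♚ ♝ ♞ ♜│8
7│♟ ♟ · ♟ · · ♟ ♟│7
6│♞ · ♟ · ♟ ♟ · ·│6
5│· · · · · · · ·│5
4│· · · ♙ ♙ ♗ · ·│4
3│· · · · · ♙ · ♘│3
2│♙ ♙ ♙ · · · ♙ ♙│2
1│♖ ♘ · ♕ ♔ ♗ · ♖│1
  ─────────────────
  a b c d e f g h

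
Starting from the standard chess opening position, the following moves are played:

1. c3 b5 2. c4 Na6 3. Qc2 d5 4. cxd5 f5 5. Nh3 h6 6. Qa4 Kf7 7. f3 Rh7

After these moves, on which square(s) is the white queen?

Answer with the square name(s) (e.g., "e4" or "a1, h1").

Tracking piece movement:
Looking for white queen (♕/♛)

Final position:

  a b c d e f g h
  ─────────────────
8│♜ · ♝ ♛ · ♝ ♞ ·│8
7│♟ · ♟ · ♟ ♚ ♟ ♜│7
6│♞ · · · · · · ♟│6
5│· ♟ · ♙ · ♟ · ·│5
4│♕ · · · · · · ·│4
3│· · · · · ♙ · ♘│3
2│♙ ♙ · ♙ ♙ · ♙ ♙│2
1│♖ ♘ ♗ · ♔ ♗ · ♖│1
  ─────────────────
  a b c d e f g h


a4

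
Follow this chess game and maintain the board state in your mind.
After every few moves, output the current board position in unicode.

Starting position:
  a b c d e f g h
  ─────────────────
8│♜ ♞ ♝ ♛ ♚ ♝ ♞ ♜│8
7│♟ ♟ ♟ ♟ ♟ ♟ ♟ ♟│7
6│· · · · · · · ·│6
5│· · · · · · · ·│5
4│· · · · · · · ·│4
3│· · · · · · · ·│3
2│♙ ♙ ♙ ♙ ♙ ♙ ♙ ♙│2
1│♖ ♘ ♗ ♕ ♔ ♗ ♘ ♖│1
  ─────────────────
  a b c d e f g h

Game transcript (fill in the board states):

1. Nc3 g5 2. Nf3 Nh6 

  a b c d e f g h
  ─────────────────
8│♜ ♞ ♝ ♛ ♚ ♝ · ♜│8
7│♟ ♟ ♟ ♟ ♟ ♟ · ♟│7
6│· · · · · · · ♞│6
5│· · · · · · ♟ ·│5
4│· · · · · · · ·│4
3│· · ♘ · · ♘ · ·│3
2│♙ ♙ ♙ ♙ ♙ ♙ ♙ ♙│2
1│♖ · ♗ ♕ ♔ ♗ · ♖│1
  ─────────────────
  a b c d e f g h

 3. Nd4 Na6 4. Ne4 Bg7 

  a b c d e f g h
  ─────────────────
8│♜ · ♝ ♛ ♚ · · ♜│8
7│♟ ♟ ♟ ♟ ♟ ♟ ♝ ♟│7
6│♞ · · · · · · ♞│6
5│· · · · · · ♟ ·│5
4│· · · ♘ ♘ · · ·│4
3│· · · · · · · ·│3
2│♙ ♙ ♙ ♙ ♙ ♙ ♙ ♙│2
1│♖ · ♗ ♕ ♔ ♗ · ♖│1
  ─────────────────
  a b c d e f g h

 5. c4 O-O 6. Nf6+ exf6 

  a b c d e f g h
  ─────────────────
8│♜ · ♝ ♛ · ♜ ♚ ·│8
7│♟ ♟ ♟ ♟ · ♟ ♝ ♟│7
6│♞ · · · · ♟ · ♞│6
5│· · · · · · ♟ ·│5
4│· · ♙ ♘ · · · ·│4
3│· · · · · · · ·│3
2│♙ ♙ · ♙ ♙ ♙ ♙ ♙│2
1│♖ · ♗ ♕ ♔ ♗ · ♖│1
  ─────────────────
  a b c d e f g h

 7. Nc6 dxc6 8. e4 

  a b c d e f g h
  ─────────────────
8│♜ · ♝ ♛ · ♜ ♚ ·│8
7│♟ ♟ ♟ · · ♟ ♝ ♟│7
6│♞ · ♟ · · ♟ · ♞│6
5│· · · · · · ♟ ·│5
4│· · ♙ · ♙ · · ·│4
3│· · · · · · · ·│3
2│♙ ♙ · ♙ · ♙ ♙ ♙│2
1│♖ · ♗ ♕ ♔ ♗ · ♖│1
  ─────────────────
  a b c d e f g h


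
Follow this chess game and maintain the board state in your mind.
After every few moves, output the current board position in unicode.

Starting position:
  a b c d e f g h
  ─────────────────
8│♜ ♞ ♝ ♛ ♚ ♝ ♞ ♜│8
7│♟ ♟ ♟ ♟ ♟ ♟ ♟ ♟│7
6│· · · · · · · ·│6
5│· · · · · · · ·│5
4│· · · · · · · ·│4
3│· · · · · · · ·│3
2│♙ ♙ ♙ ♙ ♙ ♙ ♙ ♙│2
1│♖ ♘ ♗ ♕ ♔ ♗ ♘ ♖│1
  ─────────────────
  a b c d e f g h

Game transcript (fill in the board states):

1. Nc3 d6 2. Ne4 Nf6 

  a b c d e f g h
  ─────────────────
8│♜ ♞ ♝ ♛ ♚ ♝ · ♜│8
7│♟ ♟ ♟ · ♟ ♟ ♟ ♟│7
6│· · · ♟ · ♞ · ·│6
5│· · · · · · · ·│5
4│· · · · ♘ · · ·│4
3│· · · · · · · ·│3
2│♙ ♙ ♙ ♙ ♙ ♙ ♙ ♙│2
1│♖ · ♗ ♕ ♔ ♗ ♘ ♖│1
  ─────────────────
  a b c d e f g h

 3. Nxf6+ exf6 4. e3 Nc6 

  a b c d e f g h
  ─────────────────
8│♜ · ♝ ♛ ♚ ♝ · ♜│8
7│♟ ♟ ♟ · · ♟ ♟ ♟│7
6│· · ♞ ♟ · ♟ · ·│6
5│· · · · · · · ·│5
4│· · · · · · · ·│4
3│· · · · ♙ · · ·│3
2│♙ ♙ ♙ ♙ · ♙ ♙ ♙│2
1│♖ · ♗ ♕ ♔ ♗ ♘ ♖│1
  ─────────────────
  a b c d e f g h

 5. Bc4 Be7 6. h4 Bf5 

  a b c d e f g h
  ─────────────────
8│♜ · · ♛ ♚ · · ♜│8
7│♟ ♟ ♟ · ♝ ♟ ♟ ♟│7
6│· · ♞ ♟ · ♟ · ·│6
5│· · · · · ♝ · ·│5
4│· · ♗ · · · · ♙│4
3│· · · · ♙ · · ·│3
2│♙ ♙ ♙ ♙ · ♙ ♙ ·│2
1│♖ · ♗ ♕ ♔ · ♘ ♖│1
  ─────────────────
  a b c d e f g h

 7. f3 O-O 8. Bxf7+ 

  a b c d e f g h
  ─────────────────
8│♜ · · ♛ · ♜ ♚ ·│8
7│♟ ♟ ♟ · ♝ ♗ ♟ ♟│7
6│· · ♞ ♟ · ♟ · ·│6
5│· · · · · ♝ · ·│5
4│· · · · · · · ♙│4
3│· · · · ♙ ♙ · ·│3
2│♙ ♙ ♙ ♙ · · ♙ ·│2
1│♖ · ♗ ♕ ♔ · ♘ ♖│1
  ─────────────────
  a b c d e f g h


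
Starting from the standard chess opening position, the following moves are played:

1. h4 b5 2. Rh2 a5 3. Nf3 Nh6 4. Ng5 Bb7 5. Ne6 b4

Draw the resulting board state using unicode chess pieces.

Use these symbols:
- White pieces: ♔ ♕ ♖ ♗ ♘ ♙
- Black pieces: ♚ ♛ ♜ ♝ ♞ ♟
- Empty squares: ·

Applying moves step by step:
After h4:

♜ ♞ ♝ ♛ ♚ ♝ ♞ ♜
♟ ♟ ♟ ♟ ♟ ♟ ♟ ♟
· · · · · · · ·
· · · · · · · ·
· · · · · · · ♙
· · · · · · · ·
♙ ♙ ♙ ♙ ♙ ♙ ♙ ·
♖ ♘ ♗ ♕ ♔ ♗ ♘ ♖


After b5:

♜ ♞ ♝ ♛ ♚ ♝ ♞ ♜
♟ · ♟ ♟ ♟ ♟ ♟ ♟
· · · · · · · ·
· ♟ · · · · · ·
· · · · · · · ♙
· · · · · · · ·
♙ ♙ ♙ ♙ ♙ ♙ ♙ ·
♖ ♘ ♗ ♕ ♔ ♗ ♘ ♖


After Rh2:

♜ ♞ ♝ ♛ ♚ ♝ ♞ ♜
♟ · ♟ ♟ ♟ ♟ ♟ ♟
· · · · · · · ·
· ♟ · · · · · ·
· · · · · · · ♙
· · · · · · · ·
♙ ♙ ♙ ♙ ♙ ♙ ♙ ♖
♖ ♘ ♗ ♕ ♔ ♗ ♘ ·


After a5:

♜ ♞ ♝ ♛ ♚ ♝ ♞ ♜
· · ♟ ♟ ♟ ♟ ♟ ♟
· · · · · · · ·
♟ ♟ · · · · · ·
· · · · · · · ♙
· · · · · · · ·
♙ ♙ ♙ ♙ ♙ ♙ ♙ ♖
♖ ♘ ♗ ♕ ♔ ♗ ♘ ·


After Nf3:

♜ ♞ ♝ ♛ ♚ ♝ ♞ ♜
· · ♟ ♟ ♟ ♟ ♟ ♟
· · · · · · · ·
♟ ♟ · · · · · ·
· · · · · · · ♙
· · · · · ♘ · ·
♙ ♙ ♙ ♙ ♙ ♙ ♙ ♖
♖ ♘ ♗ ♕ ♔ ♗ · ·


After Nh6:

♜ ♞ ♝ ♛ ♚ ♝ · ♜
· · ♟ ♟ ♟ ♟ ♟ ♟
· · · · · · · ♞
♟ ♟ · · · · · ·
· · · · · · · ♙
· · · · · ♘ · ·
♙ ♙ ♙ ♙ ♙ ♙ ♙ ♖
♖ ♘ ♗ ♕ ♔ ♗ · ·


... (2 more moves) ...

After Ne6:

♜ ♞ · ♛ ♚ ♝ · ♜
· ♝ ♟ ♟ ♟ ♟ ♟ ♟
· · · · ♘ · · ♞
♟ ♟ · · · · · ·
· · · · · · · ♙
· · · · · · · ·
♙ ♙ ♙ ♙ ♙ ♙ ♙ ♖
♖ ♘ ♗ ♕ ♔ ♗ · ·


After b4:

♜ ♞ · ♛ ♚ ♝ · ♜
· ♝ ♟ ♟ ♟ ♟ ♟ ♟
· · · · ♘ · · ♞
♟ · · · · · · ·
· ♟ · · · · · ♙
· · · · · · · ·
♙ ♙ ♙ ♙ ♙ ♙ ♙ ♖
♖ ♘ ♗ ♕ ♔ ♗ · ·



  a b c d e f g h
  ─────────────────
8│♜ ♞ · ♛ ♚ ♝ · ♜│8
7│· ♝ ♟ ♟ ♟ ♟ ♟ ♟│7
6│· · · · ♘ · · ♞│6
5│♟ · · · · · · ·│5
4│· ♟ · · · · · ♙│4
3│· · · · · · · ·│3
2│♙ ♙ ♙ ♙ ♙ ♙ ♙ ♖│2
1│♖ ♘ ♗ ♕ ♔ ♗ · ·│1
  ─────────────────
  a b c d e f g h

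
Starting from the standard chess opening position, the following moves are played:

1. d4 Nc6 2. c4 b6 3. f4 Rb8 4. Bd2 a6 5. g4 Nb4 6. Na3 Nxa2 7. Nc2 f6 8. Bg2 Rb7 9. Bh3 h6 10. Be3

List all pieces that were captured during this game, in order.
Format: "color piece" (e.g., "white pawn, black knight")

Tracking captures:
  Nxa2: captured white pawn

white pawn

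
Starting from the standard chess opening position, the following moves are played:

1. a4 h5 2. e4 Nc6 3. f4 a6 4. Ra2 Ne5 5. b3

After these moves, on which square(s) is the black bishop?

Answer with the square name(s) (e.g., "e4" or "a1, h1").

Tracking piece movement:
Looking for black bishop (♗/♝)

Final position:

  a b c d e f g h
  ─────────────────
8│♜ · ♝ ♛ ♚ ♝ ♞ ♜│8
7│· ♟ ♟ ♟ ♟ ♟ ♟ ·│7
6│♟ · · · · · · ·│6
5│· · · · ♞ · · ♟│5
4│♙ · · · ♙ ♙ · ·│4
3│· ♙ · · · · · ·│3
2│♖ · ♙ ♙ · · ♙ ♙│2
1│· ♘ ♗ ♕ ♔ ♗ ♘ ♖│1
  ─────────────────
  a b c d e f g h


c8, f8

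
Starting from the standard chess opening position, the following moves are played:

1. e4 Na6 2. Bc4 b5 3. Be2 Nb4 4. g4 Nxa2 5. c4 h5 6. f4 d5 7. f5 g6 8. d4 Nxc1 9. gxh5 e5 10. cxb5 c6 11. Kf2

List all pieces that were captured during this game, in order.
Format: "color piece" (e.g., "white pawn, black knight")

Tracking captures:
  Nxa2: captured white pawn
  Nxc1: captured white bishop
  gxh5: captured black pawn
  cxb5: captured black pawn

white pawn, white bishop, black pawn, black pawn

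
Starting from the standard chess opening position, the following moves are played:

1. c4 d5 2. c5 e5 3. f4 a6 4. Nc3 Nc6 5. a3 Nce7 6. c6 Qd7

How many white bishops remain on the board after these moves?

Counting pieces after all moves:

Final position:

  a b c d e f g h
  ─────────────────
8│♜ · ♝ · ♚ ♝ ♞ ♜│8
7│· ♟ ♟ ♛ ♞ ♟ ♟ ♟│7
6│♟ · ♙ · · · · ·│6
5│· · · ♟ ♟ · · ·│5
4│· · · · · ♙ · ·│4
3│♙ · ♘ · · · · ·│3
2│· ♙ · ♙ ♙ · ♙ ♙│2
1│♖ · ♗ ♕ ♔ ♗ ♘ ♖│1
  ─────────────────
  a b c d e f g h


2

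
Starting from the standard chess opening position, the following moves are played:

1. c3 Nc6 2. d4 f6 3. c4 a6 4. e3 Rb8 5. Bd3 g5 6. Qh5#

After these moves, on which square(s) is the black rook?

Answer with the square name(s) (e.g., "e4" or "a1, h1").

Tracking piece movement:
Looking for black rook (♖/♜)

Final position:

  a b c d e f g h
  ─────────────────
8│· ♜ ♝ ♛ ♚ ♝ ♞ ♜│8
7│· ♟ ♟ ♟ ♟ · · ♟│7
6│♟ · ♞ · · ♟ · ·│6
5│· · · · · · ♟ ♕│5
4│· · ♙ ♙ · · · ·│4
3│· · · ♗ ♙ · · ·│3
2│♙ ♙ · · · ♙ ♙ ♙│2
1│♖ ♘ ♗ · ♔ · ♘ ♖│1
  ─────────────────
  a b c d e f g h


b8, h8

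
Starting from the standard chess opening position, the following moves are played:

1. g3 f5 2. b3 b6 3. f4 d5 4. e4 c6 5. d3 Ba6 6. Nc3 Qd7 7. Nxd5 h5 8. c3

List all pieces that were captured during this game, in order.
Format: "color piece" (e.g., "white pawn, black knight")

Tracking captures:
  Nxd5: captured black pawn

black pawn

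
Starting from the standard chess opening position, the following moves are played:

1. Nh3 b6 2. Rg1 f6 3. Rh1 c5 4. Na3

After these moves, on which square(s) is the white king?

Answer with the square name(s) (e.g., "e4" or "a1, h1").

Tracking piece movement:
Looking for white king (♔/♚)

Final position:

  a b c d e f g h
  ─────────────────
8│♜ ♞ ♝ ♛ ♚ ♝ ♞ ♜│8
7│♟ · · ♟ ♟ · ♟ ♟│7
6│· ♟ · · · ♟ · ·│6
5│· · ♟ · · · · ·│5
4│· · · · · · · ·│4
3│♘ · · · · · · ♘│3
2│♙ ♙ ♙ ♙ ♙ ♙ ♙ ♙│2
1│♖ · ♗ ♕ ♔ ♗ · ♖│1
  ─────────────────
  a b c d e f g h


e1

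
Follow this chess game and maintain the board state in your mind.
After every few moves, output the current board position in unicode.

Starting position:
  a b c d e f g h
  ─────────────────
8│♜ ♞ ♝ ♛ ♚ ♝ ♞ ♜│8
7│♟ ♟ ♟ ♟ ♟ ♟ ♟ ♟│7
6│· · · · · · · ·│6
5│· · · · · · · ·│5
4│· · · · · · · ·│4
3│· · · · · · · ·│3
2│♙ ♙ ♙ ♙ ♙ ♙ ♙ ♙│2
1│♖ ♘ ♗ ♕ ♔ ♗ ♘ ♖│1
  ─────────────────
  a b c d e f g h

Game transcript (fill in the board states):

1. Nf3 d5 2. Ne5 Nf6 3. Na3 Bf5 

  a b c d e f g h
  ─────────────────
8│♜ ♞ · ♛ ♚ ♝ · ♜│8
7│♟ ♟ ♟ · ♟ ♟ ♟ ♟│7
6│· · · · · ♞ · ·│6
5│· · · ♟ ♘ ♝ · ·│5
4│· · · · · · · ·│4
3│♘ · · · · · · ·│3
2│♙ ♙ ♙ ♙ ♙ ♙ ♙ ♙│2
1│♖ · ♗ ♕ ♔ ♗ · ♖│1
  ─────────────────
  a b c d e f g h

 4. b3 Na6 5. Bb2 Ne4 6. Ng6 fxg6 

  a b c d e f g h
  ─────────────────
8│♜ · · ♛ ♚ ♝ · ♜│8
7│♟ ♟ ♟ · ♟ · ♟ ♟│7
6│♞ · · · · · ♟ ·│6
5│· · · ♟ · ♝ · ·│5
4│· · · · ♞ · · ·│4
3│♘ ♙ · · · · · ·│3
2│♙ ♗ ♙ ♙ ♙ ♙ ♙ ♙│2
1│♖ · · ♕ ♔ ♗ · ♖│1
  ─────────────────
  a b c d e f g h

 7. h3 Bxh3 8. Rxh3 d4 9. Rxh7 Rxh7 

  a b c d e f g h
  ─────────────────
8│♜ · · ♛ ♚ ♝ · ·│8
7│♟ ♟ ♟ · ♟ · ♟ ♜│7
6│♞ · · · · · ♟ ·│6
5│· · · · · · · ·│5
4│· · · ♟ ♞ · · ·│4
3│♘ ♙ · · · · · ·│3
2│♙ ♗ ♙ ♙ ♙ ♙ ♙ ·│2
1│♖ · · ♕ ♔ ♗ · ·│1
  ─────────────────
  a b c d e f g h

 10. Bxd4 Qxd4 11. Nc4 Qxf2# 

  a b c d e f g h
  ─────────────────
8│♜ · · · ♚ ♝ · ·│8
7│♟ ♟ ♟ · ♟ · ♟ ♜│7
6│♞ · · · · · ♟ ·│6
5│· · · · · · · ·│5
4│· · ♘ · ♞ · · ·│4
3│· ♙ · · · · · ·│3
2│♙ · ♙ ♙ ♙ ♛ ♙ ·│2
1│♖ · · ♕ ♔ ♗ · ·│1
  ─────────────────
  a b c d e f g h


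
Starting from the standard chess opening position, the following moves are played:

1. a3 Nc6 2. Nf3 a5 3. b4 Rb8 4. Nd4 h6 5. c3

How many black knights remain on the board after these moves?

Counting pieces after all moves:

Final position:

  a b c d e f g h
  ─────────────────
8│· ♜ ♝ ♛ ♚ ♝ ♞ ♜│8
7│· ♟ ♟ ♟ ♟ ♟ ♟ ·│7
6│· · ♞ · · · · ♟│6
5│♟ · · · · · · ·│5
4│· ♙ · ♘ · · · ·│4
3│♙ · ♙ · · · · ·│3
2│· · · ♙ ♙ ♙ ♙ ♙│2
1│♖ ♘ ♗ ♕ ♔ ♗ · ♖│1
  ─────────────────
  a b c d e f g h


2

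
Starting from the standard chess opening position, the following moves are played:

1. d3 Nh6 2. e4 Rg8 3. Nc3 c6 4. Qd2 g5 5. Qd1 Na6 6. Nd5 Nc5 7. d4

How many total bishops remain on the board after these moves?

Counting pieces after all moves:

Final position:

  a b c d e f g h
  ─────────────────
8│♜ · ♝ ♛ ♚ ♝ ♜ ·│8
7│♟ ♟ · ♟ ♟ ♟ · ♟│7
6│· · ♟ · · · · ♞│6
5│· · ♞ ♘ · · ♟ ·│5
4│· · · ♙ ♙ · · ·│4
3│· · · · · · · ·│3
2│♙ ♙ ♙ · · ♙ ♙ ♙│2
1│♖ · ♗ ♕ ♔ ♗ ♘ ♖│1
  ─────────────────
  a b c d e f g h


4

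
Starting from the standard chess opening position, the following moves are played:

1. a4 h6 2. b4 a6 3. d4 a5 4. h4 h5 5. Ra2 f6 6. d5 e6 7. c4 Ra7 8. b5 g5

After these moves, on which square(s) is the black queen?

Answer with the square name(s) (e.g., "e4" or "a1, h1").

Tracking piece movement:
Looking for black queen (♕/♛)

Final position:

  a b c d e f g h
  ─────────────────
8│· ♞ ♝ ♛ ♚ ♝ ♞ ♜│8
7│♜ ♟ ♟ ♟ · · · ·│7
6│· · · · ♟ ♟ · ·│6
5│♟ ♙ · ♙ · · ♟ ♟│5
4│♙ · ♙ · · · · ♙│4
3│· · · · · · · ·│3
2│♖ · · · ♙ ♙ ♙ ·│2
1│· ♘ ♗ ♕ ♔ ♗ ♘ ♖│1
  ─────────────────
  a b c d e f g h


d8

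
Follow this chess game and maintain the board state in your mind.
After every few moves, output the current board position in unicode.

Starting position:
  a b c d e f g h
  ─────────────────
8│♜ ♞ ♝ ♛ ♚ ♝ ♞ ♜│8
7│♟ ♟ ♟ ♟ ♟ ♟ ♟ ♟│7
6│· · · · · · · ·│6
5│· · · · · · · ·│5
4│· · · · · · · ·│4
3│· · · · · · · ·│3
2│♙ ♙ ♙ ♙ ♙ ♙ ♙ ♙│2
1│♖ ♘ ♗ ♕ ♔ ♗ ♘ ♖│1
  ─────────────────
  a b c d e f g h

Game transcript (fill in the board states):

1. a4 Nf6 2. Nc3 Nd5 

  a b c d e f g h
  ─────────────────
8│♜ ♞ ♝ ♛ ♚ ♝ · ♜│8
7│♟ ♟ ♟ ♟ ♟ ♟ ♟ ♟│7
6│· · · · · · · ·│6
5│· · · ♞ · · · ·│5
4│♙ · · · · · · ·│4
3│· · ♘ · · · · ·│3
2│· ♙ ♙ ♙ ♙ ♙ ♙ ♙│2
1│♖ · ♗ ♕ ♔ ♗ ♘ ♖│1
  ─────────────────
  a b c d e f g h

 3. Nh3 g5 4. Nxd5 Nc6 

  a b c d e f g h
  ─────────────────
8│♜ · ♝ ♛ ♚ ♝ · ♜│8
7│♟ ♟ ♟ ♟ ♟ ♟ · ♟│7
6│· · ♞ · · · · ·│6
5│· · · ♘ · · ♟ ·│5
4│♙ · · · · · · ·│4
3│· · · · · · · ♘│3
2│· ♙ ♙ ♙ ♙ ♙ ♙ ♙│2
1│♖ · ♗ ♕ ♔ ♗ · ♖│1
  ─────────────────
  a b c d e f g h

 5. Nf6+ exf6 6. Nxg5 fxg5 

  a b c d e f g h
  ─────────────────
8│♜ · ♝ ♛ ♚ ♝ · ♜│8
7│♟ ♟ ♟ ♟ · ♟ · ♟│7
6│· · ♞ · · · · ·│6
5│· · · · · · ♟ ·│5
4│♙ · · · · · · ·│4
3│· · · · · · · ·│3
2│· ♙ ♙ ♙ ♙ ♙ ♙ ♙│2
1│♖ · ♗ ♕ ♔ ♗ · ♖│1
  ─────────────────
  a b c d e f g h

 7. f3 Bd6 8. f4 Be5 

  a b c d e f g h
  ─────────────────
8│♜ · ♝ ♛ ♚ · · ♜│8
7│♟ ♟ ♟ ♟ · ♟ · ♟│7
6│· · ♞ · · · · ·│6
5│· · · · ♝ · ♟ ·│5
4│♙ · · · · ♙ · ·│4
3│· · · · · · · ·│3
2│· ♙ ♙ ♙ ♙ · ♙ ♙│2
1│♖ · ♗ ♕ ♔ ♗ · ♖│1
  ─────────────────
  a b c d e f g h

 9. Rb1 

  a b c d e f g h
  ─────────────────
8│♜ · ♝ ♛ ♚ · · ♜│8
7│♟ ♟ ♟ ♟ · ♟ · ♟│7
6│· · ♞ · · · · ·│6
5│· · · · ♝ · ♟ ·│5
4│♙ · · · · ♙ · ·│4
3│· · · · · · · ·│3
2│· ♙ ♙ ♙ ♙ · ♙ ♙│2
1│· ♖ ♗ ♕ ♔ ♗ · ♖│1
  ─────────────────
  a b c d e f g h


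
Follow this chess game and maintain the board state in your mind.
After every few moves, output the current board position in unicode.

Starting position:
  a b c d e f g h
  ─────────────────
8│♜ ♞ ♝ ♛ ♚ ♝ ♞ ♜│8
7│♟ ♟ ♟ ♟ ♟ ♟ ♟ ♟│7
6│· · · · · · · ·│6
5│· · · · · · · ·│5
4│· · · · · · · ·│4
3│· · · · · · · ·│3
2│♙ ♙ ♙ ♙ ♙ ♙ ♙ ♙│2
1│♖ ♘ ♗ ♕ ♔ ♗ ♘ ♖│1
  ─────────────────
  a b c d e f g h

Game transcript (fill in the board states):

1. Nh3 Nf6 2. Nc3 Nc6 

  a b c d e f g h
  ─────────────────
8│♜ · ♝ ♛ ♚ ♝ · ♜│8
7│♟ ♟ ♟ ♟ ♟ ♟ ♟ ♟│7
6│· · ♞ · · ♞ · ·│6
5│· · · · · · · ·│5
4│· · · · · · · ·│4
3│· · ♘ · · · · ♘│3
2│♙ ♙ ♙ ♙ ♙ ♙ ♙ ♙│2
1│♖ · ♗ ♕ ♔ ♗ · ♖│1
  ─────────────────
  a b c d e f g h

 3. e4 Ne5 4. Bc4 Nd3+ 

  a b c d e f g h
  ─────────────────
8│♜ · ♝ ♛ ♚ ♝ · ♜│8
7│♟ ♟ ♟ ♟ ♟ ♟ ♟ ♟│7
6│· · · · · ♞ · ·│6
5│· · · · · · · ·│5
4│· · ♗ · ♙ · · ·│4
3│· · ♘ ♞ · · · ♘│3
2│♙ ♙ ♙ ♙ · ♙ ♙ ♙│2
1│♖ · ♗ ♕ ♔ · · ♖│1
  ─────────────────
  a b c d e f g h

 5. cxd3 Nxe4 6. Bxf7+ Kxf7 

  a b c d e f g h
  ─────────────────
8│♜ · ♝ ♛ · ♝ · ♜│8
7│♟ ♟ ♟ ♟ ♟ ♚ ♟ ♟│7
6│· · · · · · · ·│6
5│· · · · · · · ·│5
4│· · · · ♞ · · ·│4
3│· · ♘ ♙ · · · ♘│3
2│♙ ♙ · ♙ · ♙ ♙ ♙│2
1│♖ · ♗ ♕ ♔ · · ♖│1
  ─────────────────
  a b c d e f g h

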